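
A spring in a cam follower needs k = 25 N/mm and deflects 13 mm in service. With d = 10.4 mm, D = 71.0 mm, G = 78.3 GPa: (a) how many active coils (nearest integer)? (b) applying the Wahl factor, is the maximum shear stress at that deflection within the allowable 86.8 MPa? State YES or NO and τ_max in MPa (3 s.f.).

(a) 13 coils; (b) YES, τ_max = 62.7 MPa

N_a = Gd⁴/(8D³k) = (78.3×10³)(10.4⁴)/(8·71.0³·25) = 12.8 → N_a = 13
Actual rate k = Gd⁴/(8D³·13) = 24.609 N/mm
Working load F = kδ = 24.609·13 = 319.91 N
C = 71.0/10.4 = 6.8269; K_W = (4C−1)/(4C−4)+0.615/C = 1.2188
τ_max = K_W·8FD/(πd³) = 1.2188·51.42 = 62.67 MPa
τ_max ≤ 86.8 MPa → acceptable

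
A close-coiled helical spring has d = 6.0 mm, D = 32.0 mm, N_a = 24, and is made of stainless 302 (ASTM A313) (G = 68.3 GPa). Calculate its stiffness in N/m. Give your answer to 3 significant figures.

14100 N/m

k = Gd⁴/(8D³N_a) = (68.3×10³ × 6.0⁴) / (8 × 32.0³ × 24)
  = 8.85168e+07 / 6.29146e+06 = 14.069 N/mm = 14069 N/m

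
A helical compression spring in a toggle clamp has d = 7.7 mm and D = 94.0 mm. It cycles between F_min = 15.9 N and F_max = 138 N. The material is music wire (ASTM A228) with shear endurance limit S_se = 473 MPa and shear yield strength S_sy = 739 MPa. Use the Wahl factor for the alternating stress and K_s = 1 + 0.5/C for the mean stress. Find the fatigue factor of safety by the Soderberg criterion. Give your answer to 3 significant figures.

7.55

C = D/d = 94.0/7.7 = 12.2078; K_W = (4C−1)/(4C−4)+0.615/C = 1.1173; K_s = 1+0.5/C = 1.0410
F_a = (F_max−F_min)/2 = 61.05 N; F_m = (F_max+F_min)/2 = 76.95 N
τ_a = K_W·8F_aD/(πd³) = 1.1173 × 32.01 = 35.764 MPa
τ_m = K_s·8F_mD/(πd³) = 1.0410 × 40.346 = 41.999 MPa
Soderberg: 1/n_f = τ_a/S_se + τ_m/S_sy = 35.764/473 + 41.999/739 = 0.07561 + 0.05683 = 0.13244
n_f = 1/0.13244 = 7.55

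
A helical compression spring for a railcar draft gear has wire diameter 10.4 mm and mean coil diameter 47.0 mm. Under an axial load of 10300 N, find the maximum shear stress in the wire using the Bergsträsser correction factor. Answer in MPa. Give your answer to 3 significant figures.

1460 MPa

Spring index C = D/d = 47.0/10.4 = 4.5192
K_B = (4C+2)/(4C−3) = 20.077/15.077 = 1.3316
τ₀ = 8FD/(πd³) = 8·10300·47.0/(π·10.4³) = 3.8728e+06/3533.9 = 1095.9 MPa
τ_max = K·τ₀ = 1.3316 × 1095.9 = 1459.4 MPa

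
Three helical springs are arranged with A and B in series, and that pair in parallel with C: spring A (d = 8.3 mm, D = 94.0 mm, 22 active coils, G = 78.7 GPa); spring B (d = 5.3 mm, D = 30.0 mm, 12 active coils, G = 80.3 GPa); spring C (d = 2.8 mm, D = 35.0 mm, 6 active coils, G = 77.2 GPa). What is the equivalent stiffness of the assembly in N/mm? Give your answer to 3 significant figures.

k_A = Gd⁴/(8D³N_a) = (78.7×10³)(8.3⁴)/(8·94.0³·22) = 2.555 N/mm
k_B = Gd⁴/(8D³N_a) = (80.3×10³)(5.3⁴)/(8·30.0³·12) = 24.445 N/mm
k_C = Gd⁴/(8D³N_a) = (77.2×10³)(2.8⁴)/(8·35.0³·6) = 2.3057 N/mm
Springs A,B series: k_AB = 1/(1/2.555+1/24.445) = 2.3132 N/mm; parallel with C: k_eq = 2.3132+2.3057 = 4.6189 N/mm

4.62 N/mm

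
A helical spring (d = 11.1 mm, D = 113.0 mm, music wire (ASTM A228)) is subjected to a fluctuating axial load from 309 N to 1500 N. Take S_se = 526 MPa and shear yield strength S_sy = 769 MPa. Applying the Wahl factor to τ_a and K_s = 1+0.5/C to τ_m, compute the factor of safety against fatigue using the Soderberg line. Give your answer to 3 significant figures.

1.88

C = D/d = 113.0/11.1 = 10.1802; K_W = (4C−1)/(4C−4)+0.615/C = 1.1421; K_s = 1+0.5/C = 1.0491
F_a = (F_max−F_min)/2 = 595.5 N; F_m = (F_max+F_min)/2 = 904.5 N
τ_a = K_W·8F_aD/(πd³) = 1.1421 × 125.29 = 143.1 MPa
τ_m = K_s·8F_mD/(πd³) = 1.0491 × 190.31 = 199.66 MPa
Soderberg: 1/n_f = τ_a/S_se + τ_m/S_sy = 143.1/526 + 199.66/769 = 0.27205 + 0.25963 = 0.53168
n_f = 1/0.53168 = 1.881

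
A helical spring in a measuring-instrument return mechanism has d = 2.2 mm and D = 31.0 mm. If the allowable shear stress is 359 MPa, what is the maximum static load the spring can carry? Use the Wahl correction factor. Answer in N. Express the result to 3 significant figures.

44.0 N

C = D/d = 31.0/2.2 = 14.0909
K_W = (4C−1)/(4C−4) + 0.615/C = 55.364/52.364 + 0.0436 = 1.1009
τ_max = K·8FD/(πd³) → F_max = τ_allow·πd³/(8DK)
F_max = 359·π·2.2³/(8·31.0·1.1009) = 12009/273.03 = 43.984 N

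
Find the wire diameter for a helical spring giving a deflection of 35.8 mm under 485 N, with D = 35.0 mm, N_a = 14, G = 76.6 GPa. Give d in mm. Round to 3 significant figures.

Required rate k = F/δ = 485/35.8 = 13.547 N/mm
d = (8D³N_a·k / G)^(1/4) = (8·35.0³·14·13.547 / (76.6×10³))^0.25
  = (849.28)^0.25 = 5.3984 mm

5.40 mm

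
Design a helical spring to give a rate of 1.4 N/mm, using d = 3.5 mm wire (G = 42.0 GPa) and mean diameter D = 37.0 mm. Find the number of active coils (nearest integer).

N_a = Gd⁴/(8D³k) = (42.0×10³ × 3.5⁴)/(8 × 37.0³ × 1.4)
    = 6.30262e+06 / 567314 = 11.11 → 11 coils

11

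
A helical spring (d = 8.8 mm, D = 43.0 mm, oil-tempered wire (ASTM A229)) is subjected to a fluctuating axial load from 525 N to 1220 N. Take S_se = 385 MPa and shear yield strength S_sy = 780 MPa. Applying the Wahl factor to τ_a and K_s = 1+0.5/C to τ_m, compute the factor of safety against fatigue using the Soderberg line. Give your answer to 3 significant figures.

C = D/d = 43.0/8.8 = 4.8864; K_W = (4C−1)/(4C−4)+0.615/C = 1.3188; K_s = 1+0.5/C = 1.1023
F_a = (F_max−F_min)/2 = 347.5 N; F_m = (F_max+F_min)/2 = 872.5 N
τ_a = K_W·8F_aD/(πd³) = 1.3188 × 55.836 = 73.639 MPa
τ_m = K_s·8F_mD/(πd³) = 1.1023 × 140.19 = 154.54 MPa
Soderberg: 1/n_f = τ_a/S_se + τ_m/S_sy = 73.639/385 + 154.54/780 = 0.19127 + 0.19813 = 0.3894
n_f = 1/0.3894 = 2.568

2.57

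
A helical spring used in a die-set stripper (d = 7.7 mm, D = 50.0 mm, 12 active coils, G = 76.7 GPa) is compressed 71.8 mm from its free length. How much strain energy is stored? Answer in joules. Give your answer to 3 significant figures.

57.9 J

k = Gd⁴/(8D³N_a) = (76.7×10³)(7.7⁴)/(8·50.0³·12) = 22.469 N/mm
U = ½kδ² = 0.5 × 22.469 × 71.8² = 57916 N·mm = 57.916 J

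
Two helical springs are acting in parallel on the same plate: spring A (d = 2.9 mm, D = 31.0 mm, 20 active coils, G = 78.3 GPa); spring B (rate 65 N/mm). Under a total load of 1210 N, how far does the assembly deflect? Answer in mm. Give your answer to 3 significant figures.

k_A = Gd⁴/(8D³N_a) = (78.3×10³)(2.9⁴)/(8·31.0³·20) = 1.1618 N/mm
Parallel: k_eq = 1.1618 + 65 = 66.162 N/mm
δ = F/k_eq = 1210/66.162 = 18.288 mm

18.3 mm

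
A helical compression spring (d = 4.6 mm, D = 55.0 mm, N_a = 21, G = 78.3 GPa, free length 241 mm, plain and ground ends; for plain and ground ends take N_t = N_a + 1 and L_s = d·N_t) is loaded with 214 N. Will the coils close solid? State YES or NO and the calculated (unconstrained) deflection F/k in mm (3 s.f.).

k = Gd⁴/(8D³N_a) = (78.3×10³)(4.6⁴)/(8·55.0³·21) = 1.2543 N/mm
N_t = 22; L_s = 4.6·22 = 101.2 mm; δ_solid = L₀ − L_s = 241 − 101.2 = 139.8 mm
δ = F/k = 214/1.2543 = 170.62 mm
δ ≥ δ_solid → spring goes solid

YES, δ = 171 mm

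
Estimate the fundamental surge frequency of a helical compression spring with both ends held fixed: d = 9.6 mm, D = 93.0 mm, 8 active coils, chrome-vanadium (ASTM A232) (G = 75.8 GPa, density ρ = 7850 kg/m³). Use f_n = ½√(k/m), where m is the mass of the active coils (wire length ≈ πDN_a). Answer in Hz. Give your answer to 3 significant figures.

48.5 Hz

k = Gd⁴/(8D³N_a) = (75.8×10³)(9.6⁴)/(8·93.0³·8) = 12.506 N/mm = 12506 N/m
Wire length L = πDN_a = π·93.0·8 = 2337.3 mm
m = ρ·(πd²/4)·L = 7850 × 72.382×10⁻⁶ m² × 2.3373 m = 1.3281 kg
f_n = ½√(k/m) = 0.5·√(12506/1.3281) = 0.5·√(9416.7) = 48.52 Hz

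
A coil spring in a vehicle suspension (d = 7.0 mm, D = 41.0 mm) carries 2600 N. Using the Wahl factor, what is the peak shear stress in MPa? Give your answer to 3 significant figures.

Spring index C = D/d = 41.0/7.0 = 5.8571
K_W = (4C−1)/(4C−4) + 0.615/C = 22.429/19.429 + 0.1050 = 1.2594
τ₀ = 8FD/(πd³) = 8·2600·41.0/(π·7.0³) = 852800/1077.6 = 791.41 MPa
τ_max = K·τ₀ = 1.2594 × 791.41 = 996.71 MPa

997 MPa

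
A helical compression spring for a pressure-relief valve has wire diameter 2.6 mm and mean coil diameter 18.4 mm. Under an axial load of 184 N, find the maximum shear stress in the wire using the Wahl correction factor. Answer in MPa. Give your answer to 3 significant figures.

Spring index C = D/d = 18.4/2.6 = 7.0769
K_W = (4C−1)/(4C−4) + 0.615/C = 27.308/24.308 + 0.0869 = 1.2103
τ₀ = 8FD/(πd³) = 8·184·18.4/(π·2.6³) = 27084.8/55.217 = 490.52 MPa
τ_max = K·τ₀ = 1.2103 × 490.52 = 593.68 MPa

594 MPa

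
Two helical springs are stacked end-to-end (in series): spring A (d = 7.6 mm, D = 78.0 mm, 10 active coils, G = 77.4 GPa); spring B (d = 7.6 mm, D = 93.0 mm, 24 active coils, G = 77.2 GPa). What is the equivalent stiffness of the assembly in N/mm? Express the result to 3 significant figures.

k_A = Gd⁴/(8D³N_a) = (77.4×10³)(7.6⁴)/(8·78.0³·10) = 6.8018 N/mm
k_B = Gd⁴/(8D³N_a) = (77.2×10³)(7.6⁴)/(8·93.0³·24) = 1.6677 N/mm
Series: 1/k_eq = 1/6.8018 + 1/1.6677 = 0.74664; k_eq = 1.3393 N/mm

1.34 N/mm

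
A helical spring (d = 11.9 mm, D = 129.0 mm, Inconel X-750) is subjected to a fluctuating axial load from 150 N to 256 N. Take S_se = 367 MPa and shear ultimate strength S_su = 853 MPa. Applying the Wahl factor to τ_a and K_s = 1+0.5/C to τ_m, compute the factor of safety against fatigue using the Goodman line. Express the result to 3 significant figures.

C = D/d = 129.0/11.9 = 10.8403; K_W = (4C−1)/(4C−4)+0.615/C = 1.1329; K_s = 1+0.5/C = 1.0461
F_a = (F_max−F_min)/2 = 53 N; F_m = (F_max+F_min)/2 = 203 N
τ_a = K_W·8F_aD/(πd³) = 1.1329 × 10.332 = 11.705 MPa
τ_m = K_s·8F_mD/(πd³) = 1.0461 × 39.572 = 41.397 MPa
Goodman: 1/n_f = τ_a/S_se + τ_m/S_su = 11.705/367 + 41.397/853 = 0.03189 + 0.04853 = 0.080425
n_f = 1/0.080425 = 12.43

12.4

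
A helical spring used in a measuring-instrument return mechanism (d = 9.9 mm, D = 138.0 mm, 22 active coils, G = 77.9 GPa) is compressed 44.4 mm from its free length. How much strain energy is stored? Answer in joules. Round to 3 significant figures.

1.59 J

k = Gd⁴/(8D³N_a) = (77.9×10³)(9.9⁴)/(8·138.0³·22) = 1.6178 N/mm
U = ½kδ² = 0.5 × 1.6178 × 44.4² = 1594.6 N·mm = 1.5946 J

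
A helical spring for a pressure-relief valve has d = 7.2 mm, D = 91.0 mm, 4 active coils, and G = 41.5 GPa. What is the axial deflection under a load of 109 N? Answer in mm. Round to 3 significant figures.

k = Gd⁴/(8D³N_a) = (41.5×10³)(7.2⁴)/(8·91.0³·4) = 4.6249 N/mm
δ = F/k = 109 / 4.6249 = 23.568 mm

23.6 mm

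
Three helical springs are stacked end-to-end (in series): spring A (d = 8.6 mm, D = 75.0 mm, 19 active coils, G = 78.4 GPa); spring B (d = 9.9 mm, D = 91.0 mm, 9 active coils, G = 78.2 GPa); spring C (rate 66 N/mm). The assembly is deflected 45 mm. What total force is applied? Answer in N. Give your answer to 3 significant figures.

k_A = Gd⁴/(8D³N_a) = (78.4×10³)(8.6⁴)/(8·75.0³·19) = 6.6878 N/mm
k_B = Gd⁴/(8D³N_a) = (78.2×10³)(9.9⁴)/(8·91.0³·9) = 13.845 N/mm
Series: 1/k_eq = 1/6.6878 + 1/13.845 + 1/66 = 0.23691; k_eq = 4.2211 N/mm
F = k_eq·δ = 4.2211·45 = 189.95 N

190 N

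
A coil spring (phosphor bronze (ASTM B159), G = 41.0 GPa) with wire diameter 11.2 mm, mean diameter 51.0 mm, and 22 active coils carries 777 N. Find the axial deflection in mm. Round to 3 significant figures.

28.1 mm

k = Gd⁴/(8D³N_a) = (41.0×10³)(11.2⁴)/(8·51.0³·22) = 27.633 N/mm
δ = F/k = 777 / 27.633 = 28.118 mm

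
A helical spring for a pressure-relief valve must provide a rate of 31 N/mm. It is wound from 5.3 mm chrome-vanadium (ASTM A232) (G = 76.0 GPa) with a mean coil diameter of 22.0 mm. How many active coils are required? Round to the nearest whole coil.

23

N_a = Gd⁴/(8D³k) = (76.0×10³ × 5.3⁴)/(8 × 22.0³ × 31)
    = 5.99677e+07 / 2.6407e+06 = 22.71 → 23 coils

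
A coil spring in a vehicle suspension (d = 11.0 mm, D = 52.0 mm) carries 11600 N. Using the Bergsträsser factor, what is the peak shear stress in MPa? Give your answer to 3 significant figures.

1520 MPa

Spring index C = D/d = 52.0/11.0 = 4.7273
K_B = (4C+2)/(4C−3) = 20.909/15.909 = 1.3143
τ₀ = 8FD/(πd³) = 8·11600·52.0/(π·11.0³) = 4.8256e+06/4181.5 = 1154 MPa
τ_max = K·τ₀ = 1.3143 × 1154 = 1516.7 MPa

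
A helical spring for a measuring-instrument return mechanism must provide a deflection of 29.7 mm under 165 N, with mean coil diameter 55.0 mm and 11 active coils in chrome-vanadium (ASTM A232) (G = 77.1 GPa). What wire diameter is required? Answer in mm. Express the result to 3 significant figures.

Required rate k = F/δ = 165/29.7 = 5.5556 N/mm
d = (8D³N_a·k / G)^(1/4) = (8·55.0³·11·5.5556 / (77.1×10³))^0.25
  = (1055)^0.25 = 5.6992 mm

5.70 mm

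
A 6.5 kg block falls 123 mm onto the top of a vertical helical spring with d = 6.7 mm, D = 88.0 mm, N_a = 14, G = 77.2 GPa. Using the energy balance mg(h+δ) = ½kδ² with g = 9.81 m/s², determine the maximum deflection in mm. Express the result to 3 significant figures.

124 mm

k = Gd⁴/(8D³N_a) = (77.2×10³)(6.7⁴)/(8·88.0³·14) = 2.0382 N/mm
W = mg = 6.5 × 9.81 = 63.765 N
½kδ² − Wδ − Wh = 0 → δ = (W + √(W² + 2kWh))/k
δ = (63.765 + √(4066 + 31971.9))/2.0382 = (63.765 + 189.84)/2.0382 = 124.42 mm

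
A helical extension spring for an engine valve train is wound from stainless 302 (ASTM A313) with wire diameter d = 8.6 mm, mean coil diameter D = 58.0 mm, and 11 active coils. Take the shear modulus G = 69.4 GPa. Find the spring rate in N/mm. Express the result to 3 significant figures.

22.1 N/mm

k = Gd⁴/(8D³N_a) = (69.4×10³ × 8.6⁴) / (8 × 58.0³ × 11)
  = 3.79624e+08 / 1.71699e+07 = 22.11 N/mm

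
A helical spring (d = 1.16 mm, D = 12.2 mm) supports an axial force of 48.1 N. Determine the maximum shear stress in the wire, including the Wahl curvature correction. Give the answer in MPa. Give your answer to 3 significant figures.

Spring index C = D/d = 12.2/1.16 = 10.5172
K_W = (4C−1)/(4C−4) + 0.615/C = 41.069/38.069 + 0.0585 = 1.1373
τ₀ = 8FD/(πd³) = 8·48.1·12.2/(π·1.16³) = 4694.56/4.9037 = 957.35 MPa
τ_max = K·τ₀ = 1.1373 × 957.35 = 1088.8 MPa

1090 MPa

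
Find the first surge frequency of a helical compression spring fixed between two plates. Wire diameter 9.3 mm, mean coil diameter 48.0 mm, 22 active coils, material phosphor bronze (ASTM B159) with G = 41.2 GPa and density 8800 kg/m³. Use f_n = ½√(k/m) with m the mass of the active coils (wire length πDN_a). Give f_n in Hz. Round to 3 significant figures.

k = Gd⁴/(8D³N_a) = (41.2×10³)(9.3⁴)/(8·48.0³·22) = 15.834 N/mm = 15834 N/m
Wire length L = πDN_a = π·48.0·22 = 3317.5 mm
m = ρ·(πd²/4)·L = 8800 × 67.929×10⁻⁶ m² × 3.3175 m = 1.9831 kg
f_n = ½√(k/m) = 0.5·√(15834/1.9831) = 0.5·√(7984.4) = 44.678 Hz

44.7 Hz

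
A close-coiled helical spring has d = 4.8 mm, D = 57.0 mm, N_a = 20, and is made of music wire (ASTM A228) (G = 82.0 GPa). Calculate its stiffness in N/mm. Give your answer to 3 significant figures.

1.47 N/mm

k = Gd⁴/(8D³N_a) = (82.0×10³ × 4.8⁴) / (8 × 57.0³ × 20)
  = 4.3529e+07 / 2.96309e+07 = 1.469 N/mm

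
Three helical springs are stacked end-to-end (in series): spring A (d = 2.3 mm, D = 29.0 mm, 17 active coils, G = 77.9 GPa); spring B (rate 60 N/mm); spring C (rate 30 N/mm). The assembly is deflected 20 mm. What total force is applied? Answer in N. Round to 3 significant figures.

12.7 N

k_A = Gd⁴/(8D³N_a) = (77.9×10³)(2.3⁴)/(8·29.0³·17) = 0.65723 N/mm
Series: 1/k_eq = 1/0.65723 + 1/60 + 1/30 = 1.5715; k_eq = 0.63632 N/mm
F = k_eq·δ = 0.63632·20 = 12.726 N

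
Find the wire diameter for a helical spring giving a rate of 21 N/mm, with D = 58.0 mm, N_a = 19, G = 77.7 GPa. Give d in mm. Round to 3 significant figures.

9.46 mm

d = (8D³N_a·k / G)^(1/4) = (8·58.0³·19·21 / (77.7×10³))^0.25
  = (8015.4)^0.25 = 9.4620 mm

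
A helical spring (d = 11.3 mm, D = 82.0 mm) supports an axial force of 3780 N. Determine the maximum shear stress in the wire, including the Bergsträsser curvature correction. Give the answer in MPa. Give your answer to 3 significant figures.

652 MPa

Spring index C = D/d = 82.0/11.3 = 7.2566
K_B = (4C+2)/(4C−3) = 31.027/26.027 = 1.1921
τ₀ = 8FD/(πd³) = 8·3780·82.0/(π·11.3³) = 2.47968e+06/4533 = 547.03 MPa
τ_max = K·τ₀ = 1.1921 × 547.03 = 652.12 MPa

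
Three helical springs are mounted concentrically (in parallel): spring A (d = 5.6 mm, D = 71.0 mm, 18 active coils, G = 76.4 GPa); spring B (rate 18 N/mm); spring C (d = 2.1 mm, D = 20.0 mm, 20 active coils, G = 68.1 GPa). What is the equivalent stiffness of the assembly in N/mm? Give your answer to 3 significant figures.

20.5 N/mm

k_A = Gd⁴/(8D³N_a) = (76.4×10³)(5.6⁴)/(8·71.0³·18) = 1.4578 N/mm
k_C = Gd⁴/(8D³N_a) = (68.1×10³)(2.1⁴)/(8·20.0³·20) = 1.0347 N/mm
Parallel: k_eq = 1.4578 + 18 + 1.0347 = 20.493 N/mm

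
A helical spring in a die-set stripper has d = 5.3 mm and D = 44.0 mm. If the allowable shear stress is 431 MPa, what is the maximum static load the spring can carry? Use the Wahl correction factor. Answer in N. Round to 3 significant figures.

C = D/d = 44.0/5.3 = 8.3019
K_W = (4C−1)/(4C−4) + 0.615/C = 32.208/29.208 + 0.0741 = 1.1768
τ_max = K·8FD/(πd³) → F_max = τ_allow·πd³/(8DK)
F_max = 431·π·5.3³/(8·44.0·1.1768) = 2.0158e+05/414.23 = 486.64 N

487 N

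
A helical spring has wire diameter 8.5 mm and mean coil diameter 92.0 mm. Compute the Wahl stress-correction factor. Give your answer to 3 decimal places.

C = D/d = 92.0/8.5 = 10.8235
K_W = (4C−1)/(4C−4) + 0.615/C = 42.294/39.294 + 0.0568 = 1.1332

1.133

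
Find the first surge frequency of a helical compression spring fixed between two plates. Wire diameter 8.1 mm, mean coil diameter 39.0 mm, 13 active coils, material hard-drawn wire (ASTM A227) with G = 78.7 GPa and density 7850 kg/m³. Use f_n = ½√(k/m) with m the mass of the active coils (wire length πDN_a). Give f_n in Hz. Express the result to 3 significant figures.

146 Hz

k = Gd⁴/(8D³N_a) = (78.7×10³)(8.1⁴)/(8·39.0³·13) = 54.915 N/mm = 54915 N/m
Wire length L = πDN_a = π·39.0·13 = 1592.8 mm
m = ρ·(πd²/4)·L = 7850 × 51.53×10⁻⁶ m² × 1.5928 m = 0.6443 kg
f_n = ½√(k/m) = 0.5·√(54915/0.6443) = 0.5·√(85232) = 145.97 Hz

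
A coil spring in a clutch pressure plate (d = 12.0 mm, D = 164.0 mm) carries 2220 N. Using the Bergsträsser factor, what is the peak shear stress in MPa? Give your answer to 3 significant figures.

588 MPa

Spring index C = D/d = 164.0/12.0 = 13.6667
K_B = (4C+2)/(4C−3) = 56.667/51.667 = 1.0968
τ₀ = 8FD/(πd³) = 8·2220·164.0/(π·12.0³) = 2.91264e+06/5428.7 = 536.53 MPa
τ_max = K·τ₀ = 1.0968 × 536.53 = 588.45 MPa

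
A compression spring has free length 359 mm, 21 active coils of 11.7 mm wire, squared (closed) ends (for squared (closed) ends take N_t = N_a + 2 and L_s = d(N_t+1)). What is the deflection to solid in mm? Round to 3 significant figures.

N_t = 23; L_s = 11.7·24 = 280.8 mm
δ_solid = L₀ − L_s = 359 − 280.8 = 78.2 mm

78.2 mm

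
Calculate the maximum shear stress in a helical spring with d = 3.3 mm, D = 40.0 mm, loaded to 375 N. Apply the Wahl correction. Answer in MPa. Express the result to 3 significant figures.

Spring index C = D/d = 40.0/3.3 = 12.1212
K_W = (4C−1)/(4C−4) + 0.615/C = 47.485/44.485 + 0.0507 = 1.1182
τ₀ = 8FD/(πd³) = 8·375·40.0/(π·3.3³) = 120000/112.9 = 1062.9 MPa
τ_max = K·τ₀ = 1.1182 × 1062.9 = 1188.5 MPa

1190 MPa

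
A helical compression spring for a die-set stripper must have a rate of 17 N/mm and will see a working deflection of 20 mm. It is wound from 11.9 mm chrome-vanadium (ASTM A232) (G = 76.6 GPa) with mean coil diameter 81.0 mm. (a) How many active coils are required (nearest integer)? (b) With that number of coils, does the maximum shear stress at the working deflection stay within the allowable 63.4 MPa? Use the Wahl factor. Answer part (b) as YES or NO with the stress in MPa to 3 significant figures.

N_a = Gd⁴/(8D³k) = (76.6×10³)(11.9⁴)/(8·81.0³·17) = 21.25 → N_a = 21
Actual rate k = Gd⁴/(8D³·21) = 17.205 N/mm
Working load F = kδ = 17.205·20 = 344.1 N
C = 81.0/11.9 = 6.8067; K_W = (4C−1)/(4C−4)+0.615/C = 1.2195
τ_max = K_W·8FD/(πd³) = 1.2195·42.118 = 51.363 MPa
τ_max ≤ 63.4 MPa → acceptable

(a) 21 coils; (b) YES, τ_max = 51.4 MPa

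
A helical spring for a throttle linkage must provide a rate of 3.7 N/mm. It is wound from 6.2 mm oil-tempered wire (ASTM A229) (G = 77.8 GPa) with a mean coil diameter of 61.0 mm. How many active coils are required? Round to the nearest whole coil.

N_a = Gd⁴/(8D³k) = (77.8×10³ × 6.2⁴)/(8 × 61.0³ × 3.7)
    = 1.1496e+08 / 6.71864e+06 = 17.11 → 17 coils

17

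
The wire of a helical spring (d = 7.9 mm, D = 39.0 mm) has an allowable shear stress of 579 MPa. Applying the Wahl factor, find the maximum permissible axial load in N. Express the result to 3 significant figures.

C = D/d = 39.0/7.9 = 4.9367
K_W = (4C−1)/(4C−4) + 0.615/C = 18.747/15.747 + 0.1246 = 1.3151
τ_max = K·8FD/(πd³) → F_max = τ_allow·πd³/(8DK)
F_max = 579·π·7.9³/(8·39.0·1.3151) = 8.9683e+05/410.31 = 2185.7 N

2190 N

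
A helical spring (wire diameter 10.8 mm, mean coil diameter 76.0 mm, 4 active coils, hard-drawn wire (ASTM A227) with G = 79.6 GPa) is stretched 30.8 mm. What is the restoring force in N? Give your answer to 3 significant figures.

k = Gd⁴/(8D³N_a) = (79.6×10³)(10.8⁴)/(8·76.0³·4) = 77.093 N/mm
F = k·δ = 77.093 × 30.8 = 2374.5 N

2370 N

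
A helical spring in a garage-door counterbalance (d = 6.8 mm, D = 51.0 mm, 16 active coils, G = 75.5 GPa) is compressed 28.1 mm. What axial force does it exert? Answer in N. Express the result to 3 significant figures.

k = Gd⁴/(8D³N_a) = (75.5×10³)(6.8⁴)/(8·51.0³·16) = 9.5074 N/mm
F = k·δ = 9.5074 × 28.1 = 267.16 N

267 N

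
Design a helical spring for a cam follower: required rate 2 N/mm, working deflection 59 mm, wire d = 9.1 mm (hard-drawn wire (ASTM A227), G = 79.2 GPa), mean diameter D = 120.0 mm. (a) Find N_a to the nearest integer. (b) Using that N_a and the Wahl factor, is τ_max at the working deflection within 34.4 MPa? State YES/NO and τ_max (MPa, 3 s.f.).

N_a = Gd⁴/(8D³k) = (79.2×10³)(9.1⁴)/(8·120.0³·2) = 19.64 → N_a = 20
Actual rate k = Gd⁴/(8D³·20) = 1.9644 N/mm
Working load F = kδ = 1.9644·59 = 115.9 N
C = 120.0/9.1 = 13.1868; K_W = (4C−1)/(4C−4)+0.615/C = 1.1082
τ_max = K_W·8FD/(πd³) = 1.1082·46.998 = 52.082 MPa
τ_max > 34.4 MPa → exceeds allowable

(a) 20 coils; (b) NO, τ_max = 52.1 MPa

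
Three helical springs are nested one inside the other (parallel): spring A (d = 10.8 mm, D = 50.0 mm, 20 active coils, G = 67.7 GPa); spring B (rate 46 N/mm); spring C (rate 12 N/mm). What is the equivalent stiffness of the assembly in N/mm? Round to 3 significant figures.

104 N/mm

k_A = Gd⁴/(8D³N_a) = (67.7×10³)(10.8⁴)/(8·50.0³·20) = 46.053 N/mm
Parallel: k_eq = 46.053 + 46 + 12 = 104.05 N/mm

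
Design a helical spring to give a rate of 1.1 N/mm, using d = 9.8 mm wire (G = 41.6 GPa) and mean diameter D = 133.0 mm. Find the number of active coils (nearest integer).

19

N_a = Gd⁴/(8D³k) = (41.6×10³ × 9.8⁴)/(8 × 133.0³ × 1.1)
    = 3.83705e+08 / 2.07032e+07 = 18.53 → 19 coils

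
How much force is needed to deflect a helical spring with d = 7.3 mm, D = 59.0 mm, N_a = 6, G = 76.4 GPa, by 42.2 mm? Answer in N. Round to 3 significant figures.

k = Gd⁴/(8D³N_a) = (76.4×10³)(7.3⁴)/(8·59.0³·6) = 22.008 N/mm
F = k·δ = 22.008 × 42.2 = 928.75 N

929 N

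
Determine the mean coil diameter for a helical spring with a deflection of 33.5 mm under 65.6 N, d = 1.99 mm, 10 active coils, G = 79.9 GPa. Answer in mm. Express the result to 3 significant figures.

Required rate k = F/δ = 65.6/33.5 = 1.9582 N/mm
D = (Gd⁴/(8N_a·k))^(1/3) = (79.9×10³·1.99⁴/(8·10·1.9582))^(1/3)
  = (7998.53)^(1/3) = 19.9988 mm

20.0 mm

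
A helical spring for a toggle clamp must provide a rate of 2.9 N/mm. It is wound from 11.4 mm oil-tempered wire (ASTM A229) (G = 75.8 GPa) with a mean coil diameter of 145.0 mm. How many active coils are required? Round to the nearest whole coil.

N_a = Gd⁴/(8D³k) = (75.8×10³ × 11.4⁴)/(8 × 145.0³ × 2.9)
    = 1.28023e+09 / 7.07281e+07 = 18.1 → 18 coils

18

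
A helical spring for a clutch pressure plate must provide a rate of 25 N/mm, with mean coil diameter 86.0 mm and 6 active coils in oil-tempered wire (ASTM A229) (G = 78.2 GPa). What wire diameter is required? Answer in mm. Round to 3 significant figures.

d = (8D³N_a·k / G)^(1/4) = (8·86.0³·6·25 / (78.2×10³))^0.25
  = (9760.5)^0.25 = 9.9396 mm

9.94 mm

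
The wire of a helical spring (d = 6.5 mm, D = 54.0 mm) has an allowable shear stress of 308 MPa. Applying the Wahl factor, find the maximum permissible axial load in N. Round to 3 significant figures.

523 N

C = D/d = 54.0/6.5 = 8.3077
K_W = (4C−1)/(4C−4) + 0.615/C = 32.231/29.231 + 0.0740 = 1.1767
τ_max = K·8FD/(πd³) → F_max = τ_allow·πd³/(8DK)
F_max = 308·π·6.5³/(8·54.0·1.1767) = 2.6573e+05/508.32 = 522.76 N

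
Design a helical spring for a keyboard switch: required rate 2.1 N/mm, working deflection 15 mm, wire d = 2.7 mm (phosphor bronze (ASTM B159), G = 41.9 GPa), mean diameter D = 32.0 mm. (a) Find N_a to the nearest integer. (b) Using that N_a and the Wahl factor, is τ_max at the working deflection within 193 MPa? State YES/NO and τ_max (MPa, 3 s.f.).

N_a = Gd⁴/(8D³k) = (41.9×10³)(2.7⁴)/(8·32.0³·2.1) = 4.045 → N_a = 4
Actual rate k = Gd⁴/(8D³·4) = 2.1236 N/mm
Working load F = kδ = 2.1236·15 = 31.854 N
C = 32.0/2.7 = 11.8519; K_W = (4C−1)/(4C−4)+0.615/C = 1.1210
τ_max = K_W·8FD/(πd³) = 1.1210·131.87 = 147.83 MPa
τ_max ≤ 193 MPa → acceptable

(a) 4 coils; (b) YES, τ_max = 148 MPa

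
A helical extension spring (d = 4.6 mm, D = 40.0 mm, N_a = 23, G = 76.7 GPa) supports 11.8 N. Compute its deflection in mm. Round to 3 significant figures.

k = Gd⁴/(8D³N_a) = (76.7×10³)(4.6⁴)/(8·40.0³·23) = 2.9163 N/mm
δ = F/k = 11.8 / 2.9163 = 4.0463 mm

4.05 mm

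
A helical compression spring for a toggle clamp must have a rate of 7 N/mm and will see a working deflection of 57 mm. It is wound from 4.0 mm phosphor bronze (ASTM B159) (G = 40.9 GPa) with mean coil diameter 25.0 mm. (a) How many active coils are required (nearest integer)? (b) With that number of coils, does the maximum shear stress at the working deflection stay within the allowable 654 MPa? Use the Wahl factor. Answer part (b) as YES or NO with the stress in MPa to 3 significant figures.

N_a = Gd⁴/(8D³k) = (40.9×10³)(4.0⁴)/(8·25.0³·7) = 11.97 → N_a = 12
Actual rate k = Gd⁴/(8D³·12) = 6.9803 N/mm
Working load F = kδ = 6.9803·57 = 397.88 N
C = 25.0/4.0 = 6.2500; K_W = (4C−1)/(4C−4)+0.615/C = 1.2413
τ_max = K_W·8FD/(πd³) = 1.2413·395.77 = 491.26 MPa
τ_max ≤ 654 MPa → acceptable

(a) 12 coils; (b) YES, τ_max = 491 MPa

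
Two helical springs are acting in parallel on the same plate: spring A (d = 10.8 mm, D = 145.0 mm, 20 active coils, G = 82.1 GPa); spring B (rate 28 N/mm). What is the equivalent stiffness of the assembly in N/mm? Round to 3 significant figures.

30.3 N/mm

k_A = Gd⁴/(8D³N_a) = (82.1×10³)(10.8⁴)/(8·145.0³·20) = 2.2899 N/mm
Parallel: k_eq = 2.2899 + 28 = 30.29 N/mm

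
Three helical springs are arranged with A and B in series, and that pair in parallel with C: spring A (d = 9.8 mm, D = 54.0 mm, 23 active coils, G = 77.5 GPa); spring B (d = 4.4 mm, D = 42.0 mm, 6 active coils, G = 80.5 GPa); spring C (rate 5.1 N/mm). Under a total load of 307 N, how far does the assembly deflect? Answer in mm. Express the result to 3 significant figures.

k_A = Gd⁴/(8D³N_a) = (77.5×10³)(9.8⁴)/(8·54.0³·23) = 24.672 N/mm
k_B = Gd⁴/(8D³N_a) = (80.5×10³)(4.4⁴)/(8·42.0³·6) = 8.4843 N/mm
Springs A,B series: k_AB = 1/(1/24.672+1/8.4843) = 6.3133 N/mm; parallel with C: k_eq = 6.3133+5.1 = 11.413 N/mm
δ = F/k_eq = 307/11.413 = 26.898 mm

26.9 mm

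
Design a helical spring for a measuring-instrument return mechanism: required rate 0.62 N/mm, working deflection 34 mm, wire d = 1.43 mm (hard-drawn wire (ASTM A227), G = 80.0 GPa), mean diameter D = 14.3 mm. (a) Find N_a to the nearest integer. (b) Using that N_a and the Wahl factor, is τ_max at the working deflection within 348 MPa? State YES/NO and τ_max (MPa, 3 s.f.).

N_a = Gd⁴/(8D³k) = (80.0×10³)(1.43⁴)/(8·14.3³·0.62) = 23.06 → N_a = 23
Actual rate k = Gd⁴/(8D³·23) = 0.62174 N/mm
Working load F = kδ = 0.62174·34 = 21.139 N
C = 14.3/1.43 = 10.0000; K_W = (4C−1)/(4C−4)+0.615/C = 1.1448
τ_max = K_W·8FD/(πd³) = 1.1448·263.24 = 301.37 MPa
τ_max ≤ 348 MPa → acceptable

(a) 23 coils; (b) YES, τ_max = 301 MPa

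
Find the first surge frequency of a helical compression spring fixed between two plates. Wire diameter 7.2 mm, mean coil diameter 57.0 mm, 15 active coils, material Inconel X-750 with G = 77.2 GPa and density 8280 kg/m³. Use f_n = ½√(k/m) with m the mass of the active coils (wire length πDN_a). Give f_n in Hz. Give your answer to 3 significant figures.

k = Gd⁴/(8D³N_a) = (77.2×10³)(7.2⁴)/(8·57.0³·15) = 9.3356 N/mm = 9335.6 N/m
Wire length L = πDN_a = π·57.0·15 = 2686.1 mm
m = ρ·(πd²/4)·L = 8280 × 40.715×10⁻⁶ m² × 2.6861 m = 0.90553 kg
f_n = ½√(k/m) = 0.5·√(9335.6/0.90553) = 0.5·√(10310) = 50.768 Hz

50.8 Hz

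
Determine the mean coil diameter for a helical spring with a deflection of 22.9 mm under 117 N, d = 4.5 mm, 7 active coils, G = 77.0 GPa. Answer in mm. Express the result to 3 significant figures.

48.0 mm

Required rate k = F/δ = 117/22.9 = 5.1092 N/mm
D = (Gd⁴/(8N_a·k))^(1/3) = (77.0×10³·4.5⁴/(8·7·5.1092))^(1/3)
  = (110358)^(1/3) = 47.9661 mm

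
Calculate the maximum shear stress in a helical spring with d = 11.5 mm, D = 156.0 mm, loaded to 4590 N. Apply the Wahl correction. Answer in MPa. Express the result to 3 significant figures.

Spring index C = D/d = 156.0/11.5 = 13.5652
K_W = (4C−1)/(4C−4) + 0.615/C = 53.261/50.261 + 0.0453 = 1.1050
τ₀ = 8FD/(πd³) = 8·4590·156.0/(π·11.5³) = 5.72832e+06/4778 = 1198.9 MPa
τ_max = K·τ₀ = 1.1050 × 1198.9 = 1324.8 MPa

1320 MPa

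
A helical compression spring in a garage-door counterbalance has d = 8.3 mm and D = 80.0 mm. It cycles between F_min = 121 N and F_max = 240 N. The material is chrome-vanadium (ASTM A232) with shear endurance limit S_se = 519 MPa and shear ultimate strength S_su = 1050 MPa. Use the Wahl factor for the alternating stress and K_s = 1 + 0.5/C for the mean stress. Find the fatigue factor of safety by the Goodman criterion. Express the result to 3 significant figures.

8.97

C = D/d = 80.0/8.3 = 9.6386; K_W = (4C−1)/(4C−4)+0.615/C = 1.1506; K_s = 1+0.5/C = 1.0519
F_a = (F_max−F_min)/2 = 59.5 N; F_m = (F_max+F_min)/2 = 180.5 N
τ_a = K_W·8F_aD/(πd³) = 1.1506 × 21.199 = 24.392 MPa
τ_m = K_s·8F_mD/(πd³) = 1.0519 × 64.309 = 67.645 MPa
Goodman: 1/n_f = τ_a/S_se + τ_m/S_su = 24.392/519 + 67.645/1050 = 0.04700 + 0.06442 = 0.11142
n_f = 1/0.11142 = 8.975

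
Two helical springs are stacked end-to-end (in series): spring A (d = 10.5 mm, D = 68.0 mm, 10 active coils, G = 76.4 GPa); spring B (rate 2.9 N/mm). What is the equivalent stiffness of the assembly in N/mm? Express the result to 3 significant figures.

2.69 N/mm

k_A = Gd⁴/(8D³N_a) = (76.4×10³)(10.5⁴)/(8·68.0³·10) = 36.918 N/mm
Series: 1/k_eq = 1/36.918 + 1/2.9 = 0.37191; k_eq = 2.6888 N/mm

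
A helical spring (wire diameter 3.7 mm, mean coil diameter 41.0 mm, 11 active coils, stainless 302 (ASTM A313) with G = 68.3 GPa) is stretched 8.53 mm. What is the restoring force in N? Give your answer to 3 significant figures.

18.0 N

k = Gd⁴/(8D³N_a) = (68.3×10³)(3.7⁴)/(8·41.0³·11) = 2.1105 N/mm
F = k·δ = 2.1105 × 8.53 = 18.003 N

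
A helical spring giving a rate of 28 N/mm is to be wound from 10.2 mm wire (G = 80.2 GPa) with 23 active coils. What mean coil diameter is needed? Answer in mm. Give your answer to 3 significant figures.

D = (Gd⁴/(8N_a·k))^(1/3) = (80.2×10³·10.2⁴/(8·23·28))^(1/3)
  = (168500)^(1/3) = 55.2331 mm

55.2 mm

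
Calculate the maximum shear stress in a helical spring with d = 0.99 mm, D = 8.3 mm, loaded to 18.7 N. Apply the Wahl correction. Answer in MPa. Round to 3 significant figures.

479 MPa

Spring index C = D/d = 8.3/0.99 = 8.3838
K_W = (4C−1)/(4C−4) + 0.615/C = 32.535/29.535 + 0.0734 = 1.1749
τ₀ = 8FD/(πd³) = 8·18.7·8.3/(π·0.99³) = 1241.68/3.0483 = 407.34 MPa
τ_max = K·τ₀ = 1.1749 × 407.34 = 478.59 MPa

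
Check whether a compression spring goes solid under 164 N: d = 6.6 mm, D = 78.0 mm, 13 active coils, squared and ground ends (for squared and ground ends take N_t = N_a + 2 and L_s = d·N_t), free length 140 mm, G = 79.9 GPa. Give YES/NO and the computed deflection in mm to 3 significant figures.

k = Gd⁴/(8D³N_a) = (79.9×10³)(6.6⁴)/(8·78.0³·13) = 3.0719 N/mm
N_t = 15; L_s = 6.6·15 = 99 mm; δ_solid = L₀ − L_s = 140 − 99 = 41 mm
δ = F/k = 164/3.0719 = 53.387 mm
δ ≥ δ_solid → spring goes solid

YES, δ = 53.4 mm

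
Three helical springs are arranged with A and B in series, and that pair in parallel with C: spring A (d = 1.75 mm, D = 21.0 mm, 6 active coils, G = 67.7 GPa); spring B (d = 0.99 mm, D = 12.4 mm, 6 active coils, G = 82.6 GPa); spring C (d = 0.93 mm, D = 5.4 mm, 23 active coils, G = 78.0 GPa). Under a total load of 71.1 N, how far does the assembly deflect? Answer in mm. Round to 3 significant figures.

k_A = Gd⁴/(8D³N_a) = (67.7×10³)(1.75⁴)/(8·21.0³·6) = 1.4284 N/mm
k_B = Gd⁴/(8D³N_a) = (82.6×10³)(0.99⁴)/(8·12.4³·6) = 0.86699 N/mm
k_C = Gd⁴/(8D³N_a) = (78.0×10³)(0.93⁴)/(8·5.4³·23) = 2.0139 N/mm
Springs A,B series: k_AB = 1/(1/1.4284+1/0.86699) = 0.53952 N/mm; parallel with C: k_eq = 0.53952+2.0139 = 2.5534 N/mm
δ = F/k_eq = 71.1/2.5534 = 27.846 mm

27.8 mm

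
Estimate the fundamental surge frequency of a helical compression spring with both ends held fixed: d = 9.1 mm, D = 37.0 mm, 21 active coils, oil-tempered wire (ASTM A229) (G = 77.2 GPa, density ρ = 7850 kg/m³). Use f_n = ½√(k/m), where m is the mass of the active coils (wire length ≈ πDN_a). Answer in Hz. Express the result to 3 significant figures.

112 Hz

k = Gd⁴/(8D³N_a) = (77.2×10³)(9.1⁴)/(8·37.0³·21) = 62.211 N/mm = 62211 N/m
Wire length L = πDN_a = π·37.0·21 = 2441 mm
m = ρ·(πd²/4)·L = 7850 × 65.039×10⁻⁶ m² × 2.441 m = 1.2463 kg
f_n = ½√(k/m) = 0.5·√(62211/1.2463) = 0.5·√(49918) = 111.71 Hz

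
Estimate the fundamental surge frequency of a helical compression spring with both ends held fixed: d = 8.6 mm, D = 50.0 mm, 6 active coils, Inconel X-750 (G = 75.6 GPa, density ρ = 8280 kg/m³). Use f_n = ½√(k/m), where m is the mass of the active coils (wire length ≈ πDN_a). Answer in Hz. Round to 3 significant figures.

195 Hz

k = Gd⁴/(8D³N_a) = (75.6×10³)(8.6⁴)/(8·50.0³·6) = 68.923 N/mm = 68923 N/m
Wire length L = πDN_a = π·50.0·6 = 942.48 mm
m = ρ·(πd²/4)·L = 8280 × 58.088×10⁻⁶ m² × 0.94248 m = 0.4533 kg
f_n = ½√(k/m) = 0.5·√(68923/0.4533) = 0.5·√(1.5205e+05) = 194.97 Hz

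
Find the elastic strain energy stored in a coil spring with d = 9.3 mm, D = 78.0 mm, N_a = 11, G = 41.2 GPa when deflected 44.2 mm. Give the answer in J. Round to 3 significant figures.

k = Gd⁴/(8D³N_a) = (41.2×10³)(9.3⁴)/(8·78.0³·11) = 7.3801 N/mm
U = ½kδ² = 0.5 × 7.3801 × 44.2² = 7209 N·mm = 7.209 J

7.21 J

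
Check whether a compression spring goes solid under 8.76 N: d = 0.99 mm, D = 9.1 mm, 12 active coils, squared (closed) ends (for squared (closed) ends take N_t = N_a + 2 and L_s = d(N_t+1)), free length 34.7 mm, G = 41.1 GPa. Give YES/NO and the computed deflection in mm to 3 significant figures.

k = Gd⁴/(8D³N_a) = (41.1×10³)(0.99⁴)/(8·9.1³·12) = 0.54574 N/mm
N_t = 14; L_s = 0.99·15 = 14.85 mm; δ_solid = L₀ − L_s = 34.7 − 14.85 = 19.85 mm
δ = F/k = 8.76/0.54574 = 16.052 mm
δ < δ_solid → spring does not go solid

NO, δ = 16.1 mm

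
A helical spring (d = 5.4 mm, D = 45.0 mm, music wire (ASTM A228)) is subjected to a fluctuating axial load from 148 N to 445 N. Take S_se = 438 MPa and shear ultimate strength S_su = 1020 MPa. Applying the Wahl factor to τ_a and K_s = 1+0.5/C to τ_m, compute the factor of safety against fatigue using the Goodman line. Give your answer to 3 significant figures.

1.94

C = D/d = 45.0/5.4 = 8.3333; K_W = (4C−1)/(4C−4)+0.615/C = 1.1761; K_s = 1+0.5/C = 1.0600
F_a = (F_max−F_min)/2 = 148.5 N; F_m = (F_max+F_min)/2 = 296.5 N
τ_a = K_W·8F_aD/(πd³) = 1.1761 × 108.07 = 127.1 MPa
τ_m = K_s·8F_mD/(πd³) = 1.0600 × 215.77 = 228.72 MPa
Goodman: 1/n_f = τ_a/S_se + τ_m/S_su = 127.1/438 + 228.72/1020 = 0.29017 + 0.22423 = 0.51441
n_f = 1/0.51441 = 1.944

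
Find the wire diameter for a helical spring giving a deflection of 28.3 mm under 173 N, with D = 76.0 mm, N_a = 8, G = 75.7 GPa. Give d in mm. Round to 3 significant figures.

6.90 mm

Required rate k = F/δ = 173/28.3 = 6.1131 N/mm
d = (8D³N_a·k / G)^(1/4) = (8·76.0³·8·6.1131 / (75.7×10³))^0.25
  = (2268.7)^0.25 = 6.9015 mm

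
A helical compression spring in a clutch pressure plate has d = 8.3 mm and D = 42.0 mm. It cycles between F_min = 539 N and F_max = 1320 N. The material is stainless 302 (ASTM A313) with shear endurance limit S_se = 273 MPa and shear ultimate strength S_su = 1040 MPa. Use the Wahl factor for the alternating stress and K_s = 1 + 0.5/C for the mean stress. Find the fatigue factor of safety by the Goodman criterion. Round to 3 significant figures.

1.88

C = D/d = 42.0/8.3 = 5.0602; K_W = (4C−1)/(4C−4)+0.615/C = 1.3063; K_s = 1+0.5/C = 1.0988
F_a = (F_max−F_min)/2 = 390.5 N; F_m = (F_max+F_min)/2 = 929.5 N
τ_a = K_W·8F_aD/(πd³) = 1.3063 × 73.043 = 95.412 MPa
τ_m = K_s·8F_mD/(πd³) = 1.0988 × 173.86 = 191.04 MPa
Goodman: 1/n_f = τ_a/S_se + τ_m/S_su = 95.412/273 + 191.04/1040 = 0.34950 + 0.18369 = 0.53319
n_f = 1/0.53319 = 1.876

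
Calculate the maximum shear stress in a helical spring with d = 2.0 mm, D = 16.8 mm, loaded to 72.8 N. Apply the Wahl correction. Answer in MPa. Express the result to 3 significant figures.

457 MPa

Spring index C = D/d = 16.8/2.0 = 8.4000
K_W = (4C−1)/(4C−4) + 0.615/C = 32.600/29.600 + 0.0732 = 1.1746
τ₀ = 8FD/(πd³) = 8·72.8·16.8/(π·2.0³) = 9784.32/25.133 = 389.31 MPa
τ_max = K·τ₀ = 1.1746 × 389.31 = 457.27 MPa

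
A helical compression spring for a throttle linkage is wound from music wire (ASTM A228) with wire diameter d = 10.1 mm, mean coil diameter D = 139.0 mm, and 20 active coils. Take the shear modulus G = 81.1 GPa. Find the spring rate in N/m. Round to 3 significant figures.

k = Gd⁴/(8D³N_a) = (81.1×10³ × 10.1⁴) / (8 × 139.0³ × 20)
  = 8.4393e+08 / 4.29699e+08 = 1.964 N/mm = 1964 N/m

1960 N/m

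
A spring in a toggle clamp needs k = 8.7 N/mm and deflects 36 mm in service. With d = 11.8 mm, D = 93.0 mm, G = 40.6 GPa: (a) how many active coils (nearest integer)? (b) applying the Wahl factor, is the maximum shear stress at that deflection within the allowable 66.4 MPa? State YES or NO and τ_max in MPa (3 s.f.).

(a) 14 coils; (b) YES, τ_max = 53.8 MPa

N_a = Gd⁴/(8D³k) = (40.6×10³)(11.8⁴)/(8·93.0³·8.7) = 14.06 → N_a = 14
Actual rate k = Gd⁴/(8D³·14) = 8.7375 N/mm
Working load F = kδ = 8.7375·36 = 314.55 N
C = 93.0/11.8 = 7.8814; K_W = (4C−1)/(4C−4)+0.615/C = 1.1870
τ_max = K_W·8FD/(πd³) = 1.1870·45.338 = 53.818 MPa
τ_max ≤ 66.4 MPa → acceptable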